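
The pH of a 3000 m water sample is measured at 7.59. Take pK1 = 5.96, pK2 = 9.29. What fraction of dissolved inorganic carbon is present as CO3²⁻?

α₂ = 0.0191

α₂ = 1 / (1 + [H⁺]/K2 + [H⁺]²/(K1K2)) = 1 / (1 + 10^+1.70 + 10^+0.07)
   = 1 / (1 + 50.119 + 1.1749) = 1/52.294 = 0.01912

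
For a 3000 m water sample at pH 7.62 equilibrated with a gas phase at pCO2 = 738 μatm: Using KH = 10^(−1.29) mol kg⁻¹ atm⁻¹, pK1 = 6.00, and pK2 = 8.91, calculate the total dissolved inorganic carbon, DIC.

[CO2*] = KH · pCO2 = 10^(−1.29) × 738×10^-6 = 3.785×10^-5 mol/kg
α₀ = 1/(1 + K1/[H⁺] + K1K2/[H⁺]²) = 1/(1 + 10^+1.62 + 10^+0.33) = 0.02231
DIC = [CO2*]/α₀ = 3.785×10^-5 / 0.02231 = 1.70 mmol/kg

DIC = 1.70 mmol/kg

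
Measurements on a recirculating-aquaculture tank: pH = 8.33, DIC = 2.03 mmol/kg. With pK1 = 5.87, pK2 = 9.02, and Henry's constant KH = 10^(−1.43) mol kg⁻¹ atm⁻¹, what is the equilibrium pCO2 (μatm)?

α₀ = 1 / (1 + K1/[H⁺] + K1K2/[H⁺]²) = 1 / (1 + 10^+2.46 + 10^+1.77)
   = 1 / (1 + 288.40 + 58.884) = 1/348.29 = 0.002871
[CO2*] = α₀ × DIC = 0.002871 × 2.03 = 0.005829 mmol/kg = 5.829 μmol/kg
pCO2 = [CO2*]/KH = 5.829×10^-6 / 3.715×10^-2 = 157 μatm

pCO2 = 157 μatm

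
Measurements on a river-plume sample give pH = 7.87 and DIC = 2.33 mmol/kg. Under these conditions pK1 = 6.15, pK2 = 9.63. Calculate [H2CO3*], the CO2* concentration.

[CO2*] = 0.0428 mmol/kg

α₀ = 1 / (1 + K1/[H⁺] + K1K2/[H⁺]²) = 1 / (1 + 10^+1.72 + 10^-0.04)
   = 1 / (1 + 52.481 + 0.91201) = 1/54.393 = 0.01838
[CO2*] = α₀ × DIC = 0.01838 × 2.33 = 0.0428 mmol/kg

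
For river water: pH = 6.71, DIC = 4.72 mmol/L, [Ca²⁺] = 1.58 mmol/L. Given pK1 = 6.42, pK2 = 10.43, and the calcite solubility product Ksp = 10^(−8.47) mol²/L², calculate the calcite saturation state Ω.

Ω = 0.277

α₂ = 1 / (1 + [H⁺]/K2 + [H⁺]²/(K1K2)) = 1 / (1 + 10^+3.72 + 10^+3.43)
   = 1 / (1 + 5248.1 + 2691.5) = 1/7940.6 = 0.0001259
[CO3²⁻] = α₂ × DIC = 0.0001259 × 4.72 = 0.0005944 mmol/L = 0.5944 μmol/L
Ksp = 10^(−8.47) = 3.388×10^-9
Ω = [Ca²⁺][CO3²⁻]/Ksp = (1.58×10^-3)(5.944×10^-7) / 3.388×10^-9 = 0.277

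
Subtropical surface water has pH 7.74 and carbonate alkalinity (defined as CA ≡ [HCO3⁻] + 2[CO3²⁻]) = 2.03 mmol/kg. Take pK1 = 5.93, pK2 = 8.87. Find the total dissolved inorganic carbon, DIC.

CA = [HCO3⁻] + 2[CO3²⁻] = (α₁ + 2α₂)·DIC
At pH 7.74: [H⁺]/K1 = 10^-1.81 = 0.015488, K2/[H⁺] = 10^-1.13 = 0.074131
α₁ = 1/(1 + 0.015488 + 0.074131) = 1/1.0896 = 0.9178; α₂ = α₁·K2/[H⁺] = 0.06803
α₁ + 2α₂ = 1.0538
DIC = CA / (α₁ + 2α₂) = 2.03 / 1.0538 = 1.93 mmol/kg

DIC = 1.93 mmol/kg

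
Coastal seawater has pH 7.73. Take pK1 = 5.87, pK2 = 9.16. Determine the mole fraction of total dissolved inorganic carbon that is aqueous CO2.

α₀ = 0.0131

α₀ = 1 / (1 + K1/[H⁺] + K1K2/[H⁺]²) = 1 / (1 + 10^+1.86 + 10^+0.43)
   = 1 / (1 + 72.444 + 2.6915) = 1/76.135 = 0.01313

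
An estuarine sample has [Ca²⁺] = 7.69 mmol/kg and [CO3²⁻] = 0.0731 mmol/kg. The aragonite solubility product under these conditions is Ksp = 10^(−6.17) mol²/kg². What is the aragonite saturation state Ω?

Ω = 0.831

Ksp = 10^(−6.17) = 6.761×10^-7
Ω = [Ca²⁺][CO3²⁻]/Ksp = (7.69×10^-3)(0.0731×10^-3) / 6.761×10^-7 = 0.831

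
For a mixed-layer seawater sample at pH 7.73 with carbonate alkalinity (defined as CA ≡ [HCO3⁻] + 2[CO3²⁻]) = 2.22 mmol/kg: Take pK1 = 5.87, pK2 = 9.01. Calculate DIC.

CA = [HCO3⁻] + 2[CO3²⁻] = (α₁ + 2α₂)·DIC
At pH 7.73: [H⁺]/K1 = 10^-1.86 = 0.013804, K2/[H⁺] = 10^-1.28 = 0.052481
α₁ = 1/(1 + 0.013804 + 0.052481) = 1/1.0663 = 0.9378; α₂ = α₁·K2/[H⁺] = 0.04922
α₁ + 2α₂ = 1.0363
DIC = CA / (α₁ + 2α₂) = 2.22 / 1.0363 = 2.14 mmol/kg

DIC = 2.14 mmol/kg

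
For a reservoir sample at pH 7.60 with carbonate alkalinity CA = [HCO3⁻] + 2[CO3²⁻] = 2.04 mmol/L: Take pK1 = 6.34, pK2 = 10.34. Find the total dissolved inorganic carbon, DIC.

DIC = 2.15 mmol/L

CA = [HCO3⁻] + 2[CO3²⁻] = (α₁ + 2α₂)·DIC
At pH 7.60: [H⁺]/K1 = 10^-1.26 = 0.054954, K2/[H⁺] = 10^-2.74 = 0.0018197
α₁ = 1/(1 + 0.054954 + 0.0018197) = 1/1.0568 = 0.9463; α₂ = α₁·K2/[H⁺] = 0.001722
α₁ + 2α₂ = 0.9497
DIC = CA / (α₁ + 2α₂) = 2.04 / 0.9497 = 2.15 mmol/L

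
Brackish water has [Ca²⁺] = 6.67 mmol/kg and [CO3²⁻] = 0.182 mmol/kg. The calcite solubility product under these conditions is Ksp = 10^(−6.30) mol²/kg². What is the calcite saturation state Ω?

Ksp = 10^(−6.30) = 5.012×10^-7
Ω = [Ca²⁺][CO3²⁻]/Ksp = (6.67×10^-3)(0.182×10^-3) / 5.012×10^-7 = 2.42

Ω = 2.42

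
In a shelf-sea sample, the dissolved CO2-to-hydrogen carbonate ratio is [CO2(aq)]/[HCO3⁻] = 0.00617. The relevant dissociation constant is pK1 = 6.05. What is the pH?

From K1 = [H⁺][HCO3⁻]/[CO2(aq)]:  pH = pK1 − log₁₀([CO2(aq)]/[HCO3⁻])
log₁₀(0.00617) = -2.210
pH = 6.05 − (-2.210) = 8.26

pH = 8.26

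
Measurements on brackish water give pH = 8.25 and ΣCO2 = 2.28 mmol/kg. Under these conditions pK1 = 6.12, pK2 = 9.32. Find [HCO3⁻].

α₁ = 1 / (1 + [H⁺]/K1 + K2/[H⁺]) = 1 / (1 + 10^-2.13 + 10^-1.07)
   = 1 / (1 + 0.0074131 + 0.085114) = 1/1.0925 = 0.9153
[HCO3⁻] = α₁ × DIC = 0.9153 × 2.28 = 2.09 mmol/kg

[HCO3⁻] = 2.09 mmol/kg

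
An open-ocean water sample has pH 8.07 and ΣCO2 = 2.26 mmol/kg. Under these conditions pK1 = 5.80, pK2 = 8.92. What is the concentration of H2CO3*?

α₀ = 1 / (1 + K1/[H⁺] + K1K2/[H⁺]²) = 1 / (1 + 10^+2.27 + 10^+1.42)
   = 1 / (1 + 186.21 + 26.303) = 1/213.51 = 0.004684
[CO2*] = α₀ × DIC = 0.004684 × 2.26 = 0.0106 mmol/kg = 10.6 μmol/kg

[CO2*] = 10.6 μmol/kg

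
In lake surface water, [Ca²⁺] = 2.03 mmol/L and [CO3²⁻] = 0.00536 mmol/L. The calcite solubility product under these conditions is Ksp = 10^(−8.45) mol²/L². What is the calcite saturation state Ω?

Ksp = 10^(−8.45) = 3.548×10^-9
Ω = [Ca²⁺][CO3²⁻]/Ksp = (2.03×10^-3)(0.00536×10^-3) / 3.548×10^-9 = 3.07

Ω = 3.07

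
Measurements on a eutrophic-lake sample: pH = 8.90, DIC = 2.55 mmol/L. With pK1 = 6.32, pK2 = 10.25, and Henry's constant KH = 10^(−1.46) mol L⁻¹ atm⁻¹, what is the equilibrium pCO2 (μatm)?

pCO2 = 185 μatm

α₀ = 1 / (1 + K1/[H⁺] + K1K2/[H⁺]²) = 1 / (1 + 10^+2.58 + 10^+1.23)
   = 1 / (1 + 380.19 + 16.982) = 1/398.17 = 0.002511
[CO2*] = α₀ × DIC = 0.002511 × 2.55 = 0.006404 mmol/L = 6.404 μmol/L
pCO2 = [CO2*]/KH = 6.404×10^-6 / 3.467×10^-2 = 185 μatm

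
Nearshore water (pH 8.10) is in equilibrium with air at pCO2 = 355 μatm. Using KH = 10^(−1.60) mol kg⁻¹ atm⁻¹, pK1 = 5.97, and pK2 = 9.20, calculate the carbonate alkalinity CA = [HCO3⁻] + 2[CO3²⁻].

[CO2*] = KH · pCO2 = 10^(−1.60) × 355×10^-6 = 8.917×10^-6 mol/kg
α₀ = 1/(1 + K1/[H⁺] + K1K2/[H⁺]²) = 1/(1 + 10^+2.13 + 10^+1.03) = 0.006821
DIC = [CO2*]/α₀ = 8.917×10^-6 / 0.006821 = 1.307 mmol/kg
CA = (α₁ + 2α₂)·DIC = (0.9201 + 2×0.07309) × 1.307 = 1.39 mmol/kg

CA = 1.39 mmol/kg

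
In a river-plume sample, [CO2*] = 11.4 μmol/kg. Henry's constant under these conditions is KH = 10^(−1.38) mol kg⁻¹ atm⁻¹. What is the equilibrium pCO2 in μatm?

pCO2 = 273 μatm

KH = 10^(−1.38) = 4.169×10^-2 mol kg⁻¹ atm⁻¹
pCO2 = [CO2*]/KH = 11.4×10^-6 / 4.169×10^-2 = 2.73×10^-4 atm = 273 μatm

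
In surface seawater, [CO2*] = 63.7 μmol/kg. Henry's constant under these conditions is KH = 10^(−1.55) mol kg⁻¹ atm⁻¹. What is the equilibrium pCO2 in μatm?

pCO2 = 2260 μatm

KH = 10^(−1.55) = 2.818×10^-2 mol kg⁻¹ atm⁻¹
pCO2 = [CO2*]/KH = 63.7×10^-6 / 2.818×10^-2 = 2.26×10^-3 atm = 2260 μatm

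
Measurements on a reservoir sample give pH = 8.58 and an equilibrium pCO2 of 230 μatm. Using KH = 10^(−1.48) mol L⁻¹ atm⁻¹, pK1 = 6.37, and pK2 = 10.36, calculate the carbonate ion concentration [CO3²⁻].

[CO3²⁻] = 0.0205 mmol/L

[CO2*] = KH · pCO2 = 10^(−1.48) × 230×10^-6 = 7.616×10^-6 mol/L
α₀ = 1/(1 + K1/[H⁺] + K1K2/[H⁺]²) = 1/(1 + 10^+2.21 + 10^+0.43) = 0.006029
DIC = [CO2*]/α₀ = 7.616×10^-6 / 0.006029 = 1.263 mmol/L
[CO3²⁻] = α₂·DIC; α₂ = 0.01623, so [CO3²⁻] = 0.01623 × 1.263 = 0.0205 mmol/L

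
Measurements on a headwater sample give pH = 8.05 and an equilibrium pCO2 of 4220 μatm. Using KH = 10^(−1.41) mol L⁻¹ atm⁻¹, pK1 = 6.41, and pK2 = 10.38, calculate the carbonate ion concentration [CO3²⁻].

[CO2*] = KH · pCO2 = 10^(−1.41) × 4220×10^-6 = 1.642×10^-4 mol/L
α₀ = 1/(1 + K1/[H⁺] + K1K2/[H⁺]²) = 1/(1 + 10^+1.64 + 10^-0.69) = 0.02229
DIC = [CO2*]/α₀ = 1.642×10^-4 / 0.02229 = 7.364 mmol/L
[CO3²⁻] = α₂·DIC; α₂ = 0.004552, so [CO3²⁻] = 0.004552 × 7.364 = 0.0335 mmol/L

[CO3²⁻] = 0.0335 mmol/L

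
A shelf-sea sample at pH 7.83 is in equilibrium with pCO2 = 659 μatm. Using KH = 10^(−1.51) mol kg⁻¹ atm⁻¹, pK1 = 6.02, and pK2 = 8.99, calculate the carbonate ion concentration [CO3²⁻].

[CO2*] = KH · pCO2 = 10^(−1.51) × 659×10^-6 = 2.037×10^-5 mol/kg
α₀ = 1/(1 + K1/[H⁺] + K1K2/[H⁺]²) = 1/(1 + 10^+1.81 + 10^+0.65) = 0.01428
DIC = [CO2*]/α₀ = 2.037×10^-5 / 0.01428 = 1.426 mmol/kg
[CO3²⁻] = α₂·DIC; α₂ = 0.06378, so [CO3²⁻] = 0.06378 × 1.426 = 0.0910 mmol/kg

[CO3²⁻] = 0.0910 mmol/kg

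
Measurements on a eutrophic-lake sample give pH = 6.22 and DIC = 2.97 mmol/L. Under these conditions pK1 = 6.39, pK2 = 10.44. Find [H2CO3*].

α₀ = 1 / (1 + K1/[H⁺] + K1K2/[H⁺]²) = 1 / (1 + 10^-0.17 + 10^-4.39)
   = 1 / (1 + 0.67608 + 4.0738×10^-5) = 1/1.6761 = 0.5966
[CO2*] = α₀ × DIC = 0.5966 × 2.97 = 1.77 mmol/L

[CO2*] = 1.77 mmol/L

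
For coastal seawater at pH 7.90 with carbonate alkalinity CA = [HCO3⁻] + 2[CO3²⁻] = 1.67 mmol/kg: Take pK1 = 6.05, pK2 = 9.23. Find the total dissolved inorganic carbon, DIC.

CA = [HCO3⁻] + 2[CO3²⁻] = (α₁ + 2α₂)·DIC
At pH 7.90: [H⁺]/K1 = 10^-1.85 = 0.014125, K2/[H⁺] = 10^-1.33 = 0.046774
α₁ = 1/(1 + 0.014125 + 0.046774) = 1/1.0609 = 0.9426; α₂ = α₁·K2/[H⁺] = 0.04409
α₁ + 2α₂ = 1.0308
DIC = CA / (α₁ + 2α₂) = 1.67 / 1.0308 = 1.62 mmol/kg

DIC = 1.62 mmol/kg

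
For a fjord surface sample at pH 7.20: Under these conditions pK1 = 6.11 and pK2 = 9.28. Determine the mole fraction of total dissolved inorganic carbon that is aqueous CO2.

α₀ = 1 / (1 + K1/[H⁺] + K1K2/[H⁺]²) = 1 / (1 + 10^+1.09 + 10^-0.99)
   = 1 / (1 + 12.303 + 0.10233) = 1/13.405 = 0.07460

α₀ = 0.0746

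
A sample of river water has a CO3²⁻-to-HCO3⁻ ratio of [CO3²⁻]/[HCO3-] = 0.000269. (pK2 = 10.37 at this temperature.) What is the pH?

pH = 6.80

From K2 = [H⁺][CO3²⁻]/[HCO3-]:  pH = pK2 + log₁₀([CO3²⁻]/[HCO3-])
log₁₀(0.000269) = -3.570
pH = 10.37 + (-3.570) = 6.80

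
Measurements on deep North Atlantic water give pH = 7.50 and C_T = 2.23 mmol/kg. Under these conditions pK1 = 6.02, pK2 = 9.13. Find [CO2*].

α₀ = 1 / (1 + K1/[H⁺] + K1K2/[H⁺]²) = 1 / (1 + 10^+1.48 + 10^-0.15)
   = 1 / (1 + 30.200 + 0.70795) = 1/31.907 = 0.03134
[CO2*] = α₀ × DIC = 0.03134 × 2.23 = 0.0699 mmol/kg

[CO2*] = 0.0699 mmol/kg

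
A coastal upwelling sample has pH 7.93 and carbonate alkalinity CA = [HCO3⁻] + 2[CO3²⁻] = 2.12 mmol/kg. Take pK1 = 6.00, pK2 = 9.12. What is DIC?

CA = [HCO3⁻] + 2[CO3²⁻] = (α₁ + 2α₂)·DIC
At pH 7.93: [H⁺]/K1 = 10^-1.93 = 0.011749, K2/[H⁺] = 10^-1.19 = 0.064565
α₁ = 1/(1 + 0.011749 + 0.064565) = 1/1.0763 = 0.9291; α₂ = α₁·K2/[H⁺] = 0.05999
α₁ + 2α₂ = 1.0491
DIC = CA / (α₁ + 2α₂) = 2.12 / 1.0491 = 2.02 mmol/kg

DIC = 2.02 mmol/kg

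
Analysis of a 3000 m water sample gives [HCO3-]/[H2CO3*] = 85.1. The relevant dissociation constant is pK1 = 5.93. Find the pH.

From K1 = [H⁺][HCO3-]/[H2CO3*]:  pH = pK1 + log₁₀([HCO3-]/[H2CO3*])
log₁₀(85.1) = +1.930
pH = 5.93 + (+1.930) = 7.86

pH = 7.86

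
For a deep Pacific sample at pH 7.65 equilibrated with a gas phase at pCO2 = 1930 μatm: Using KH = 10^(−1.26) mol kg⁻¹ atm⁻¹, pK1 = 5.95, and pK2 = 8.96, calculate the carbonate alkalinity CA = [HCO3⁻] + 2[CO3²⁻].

CA = 5.84 mmol/kg

[CO2*] = KH · pCO2 = 10^(−1.26) × 1930×10^-6 = 1.061×10^-4 mol/kg
α₀ = 1/(1 + K1/[H⁺] + K1K2/[H⁺]²) = 1/(1 + 10^+1.70 + 10^+0.39) = 0.01867
DIC = [CO2*]/α₀ = 1.061×10^-4 / 0.01867 = 5.682 mmol/kg
CA = (α₁ + 2α₂)·DIC = (0.9355 + 2×0.04582) × 5.682 = 5.84 mmol/kg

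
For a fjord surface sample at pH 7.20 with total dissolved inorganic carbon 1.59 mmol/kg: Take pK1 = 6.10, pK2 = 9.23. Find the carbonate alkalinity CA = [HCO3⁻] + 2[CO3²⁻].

CA = [HCO3⁻] + 2[CO3²⁻] = (α₁ + 2α₂)·DIC
At pH 7.20: [H⁺]/K1 = 10^-1.10 = 0.079433, K2/[H⁺] = 10^-2.03 = 0.0093325
α₁ = 1/(1 + 0.079433 + 0.0093325) = 1/1.0888 = 0.9185; α₂ = α₁·K2/[H⁺] = 0.008572
α₁ + 2α₂ = 0.9356
CA = 0.9356 × 1.59 = 1.49 mmol/kg

CA = 1.49 mmol/kg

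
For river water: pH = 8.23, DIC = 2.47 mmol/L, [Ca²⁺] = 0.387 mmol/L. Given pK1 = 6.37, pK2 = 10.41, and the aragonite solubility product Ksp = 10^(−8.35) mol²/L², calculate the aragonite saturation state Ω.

α₂ = 1 / (1 + [H⁺]/K2 + [H⁺]²/(K1K2)) = 1 / (1 + 10^+2.18 + 10^+0.32)
   = 1 / (1 + 151.36 + 2.0893) = 1/154.45 = 0.006475
[CO3²⁻] = α₂ × DIC = 0.006475 × 2.47 = 0.01599 mmol/L = 15.99 μmol/L
Ksp = 10^(−8.35) = 4.467×10^-9
Ω = [Ca²⁺][CO3²⁻]/Ksp = (0.387×10^-3)(1.599×10^-5) / 4.467×10^-9 = 1.39

Ω = 1.39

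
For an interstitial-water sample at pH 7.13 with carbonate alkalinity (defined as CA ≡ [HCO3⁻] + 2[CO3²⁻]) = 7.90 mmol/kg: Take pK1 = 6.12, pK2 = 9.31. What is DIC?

CA = [HCO3⁻] + 2[CO3²⁻] = (α₁ + 2α₂)·DIC
At pH 7.13: [H⁺]/K1 = 10^-1.01 = 0.097724, K2/[H⁺] = 10^-2.18 = 0.0066069
α₁ = 1/(1 + 0.097724 + 0.0066069) = 1/1.1043 = 0.9055; α₂ = α₁·K2/[H⁺] = 0.005983
α₁ + 2α₂ = 0.9175
DIC = CA / (α₁ + 2α₂) = 7.90 / 0.9175 = 8.61 mmol/kg

DIC = 8.61 mmol/kg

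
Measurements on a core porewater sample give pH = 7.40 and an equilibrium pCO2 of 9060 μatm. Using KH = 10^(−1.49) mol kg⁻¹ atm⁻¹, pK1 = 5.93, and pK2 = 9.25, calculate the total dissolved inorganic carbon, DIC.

DIC = 9.07 mmol/kg

[CO2*] = KH · pCO2 = 10^(−1.49) × 9060×10^-6 = 2.932×10^-4 mol/kg
α₀ = 1/(1 + K1/[H⁺] + K1K2/[H⁺]²) = 1/(1 + 10^+1.47 + 10^-0.38) = 0.03233
DIC = [CO2*]/α₀ = 2.932×10^-4 / 0.03233 = 9.07 mmol/kg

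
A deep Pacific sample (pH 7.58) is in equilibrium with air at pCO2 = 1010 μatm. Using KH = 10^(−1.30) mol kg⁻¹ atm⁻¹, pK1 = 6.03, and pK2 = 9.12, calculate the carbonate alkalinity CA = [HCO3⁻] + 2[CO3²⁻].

CA = 1.90 mmol/kg

[CO2*] = KH · pCO2 = 10^(−1.30) × 1010×10^-6 = 5.062×10^-5 mol/kg
α₀ = 1/(1 + K1/[H⁺] + K1K2/[H⁺]²) = 1/(1 + 10^+1.55 + 10^+0.01) = 0.02666
DIC = [CO2*]/α₀ = 5.062×10^-5 / 0.02666 = 1.898 mmol/kg
CA = (α₁ + 2α₂)·DIC = (0.9461 + 2×0.02728) × 1.898 = 1.90 mmol/kg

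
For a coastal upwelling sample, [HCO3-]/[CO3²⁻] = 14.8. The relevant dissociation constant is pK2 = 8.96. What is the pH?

pH = 7.79

From K2 = [H⁺][CO3²⁻]/[HCO3-]:  pH = pK2 − log₁₀([HCO3-]/[CO3²⁻])
log₁₀(14.8) = +1.170
pH = 8.96 − (+1.170) = 7.79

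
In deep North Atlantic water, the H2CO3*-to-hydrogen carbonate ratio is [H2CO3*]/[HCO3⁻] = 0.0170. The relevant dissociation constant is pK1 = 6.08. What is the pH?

pH = 7.85

From K1 = [H⁺][HCO3⁻]/[H2CO3*]:  pH = pK1 − log₁₀([H2CO3*]/[HCO3⁻])
log₁₀(0.0170) = -1.770
pH = 6.08 − (-1.770) = 7.85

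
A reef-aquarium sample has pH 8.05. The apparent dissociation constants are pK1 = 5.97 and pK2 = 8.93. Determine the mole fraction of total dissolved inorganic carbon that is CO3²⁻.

α₂ = 0.116

α₂ = 1 / (1 + [H⁺]/K2 + [H⁺]²/(K1K2)) = 1 / (1 + 10^+0.88 + 10^-1.20)
   = 1 / (1 + 7.5858 + 0.063096) = 1/8.6489 = 0.1156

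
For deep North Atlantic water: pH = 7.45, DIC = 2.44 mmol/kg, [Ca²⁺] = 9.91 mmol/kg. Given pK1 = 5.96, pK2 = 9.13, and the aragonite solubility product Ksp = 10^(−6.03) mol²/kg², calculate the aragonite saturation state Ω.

α₂ = 1 / (1 + [H⁺]/K2 + [H⁺]²/(K1K2)) = 1 / (1 + 10^+1.68 + 10^+0.19)
   = 1 / (1 + 47.863 + 1.5488) = 1/50.412 = 0.01984
[CO3²⁻] = α₂ × DIC = 0.01984 × 2.44 = 0.04840 mmol/kg
Ksp = 10^(−6.03) = 9.333×10^-7
Ω = [Ca²⁺][CO3²⁻]/Ksp = (9.91×10^-3)(4.840×10^-5) / 9.333×10^-7 = 0.514

Ω = 0.514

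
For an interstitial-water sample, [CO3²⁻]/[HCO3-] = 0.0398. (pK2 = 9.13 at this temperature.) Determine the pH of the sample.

pH = 7.73

From K2 = [H⁺][CO3²⁻]/[HCO3-]:  pH = pK2 + log₁₀([CO3²⁻]/[HCO3-])
log₁₀(0.0398) = -1.400
pH = 9.13 + (-1.400) = 7.73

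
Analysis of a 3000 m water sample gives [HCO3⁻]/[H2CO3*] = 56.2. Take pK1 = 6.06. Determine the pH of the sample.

From K1 = [H⁺][HCO3⁻]/[H2CO3*]:  pH = pK1 + log₁₀([HCO3⁻]/[H2CO3*])
log₁₀(56.2) = +1.750
pH = 6.06 + (+1.750) = 7.81

pH = 7.81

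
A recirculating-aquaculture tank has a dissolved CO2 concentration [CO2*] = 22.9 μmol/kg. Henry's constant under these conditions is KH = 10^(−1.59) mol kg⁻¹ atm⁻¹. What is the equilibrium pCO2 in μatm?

KH = 10^(−1.59) = 2.570×10^-2 mol kg⁻¹ atm⁻¹
pCO2 = [CO2*]/KH = 22.9×10^-6 / 2.570×10^-2 = 8.91×10^-4 atm = 891 μatm

pCO2 = 891 μatm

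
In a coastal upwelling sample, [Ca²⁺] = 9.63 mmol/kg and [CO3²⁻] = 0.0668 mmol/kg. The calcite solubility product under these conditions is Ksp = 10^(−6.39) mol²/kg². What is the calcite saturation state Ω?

Ω = 1.58

Ksp = 10^(−6.39) = 4.074×10^-7
Ω = [Ca²⁺][CO3²⁻]/Ksp = (9.63×10^-3)(0.0668×10^-3) / 4.074×10^-7 = 1.58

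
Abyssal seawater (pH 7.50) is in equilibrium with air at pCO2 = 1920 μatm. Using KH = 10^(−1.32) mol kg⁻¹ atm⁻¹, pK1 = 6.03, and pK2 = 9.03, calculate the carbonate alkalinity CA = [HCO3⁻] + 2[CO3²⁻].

CA = 2.87 mmol/kg

[CO2*] = KH · pCO2 = 10^(−1.32) × 1920×10^-6 = 9.190×10^-5 mol/kg
α₀ = 1/(1 + K1/[H⁺] + K1K2/[H⁺]²) = 1/(1 + 10^+1.47 + 10^-0.06) = 0.03186
DIC = [CO2*]/α₀ = 9.190×10^-5 / 0.03186 = 2.884 mmol/kg
CA = (α₁ + 2α₂)·DIC = (0.9404 + 2×0.02775) × 2.884 = 2.87 mmol/kg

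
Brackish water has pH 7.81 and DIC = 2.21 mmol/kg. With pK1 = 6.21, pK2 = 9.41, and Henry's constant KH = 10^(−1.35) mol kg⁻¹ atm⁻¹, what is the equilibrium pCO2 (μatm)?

pCO2 = 1180 μatm

α₀ = 1 / (1 + K1/[H⁺] + K1K2/[H⁺]²) = 1 / (1 + 10^+1.60 + 10^+0.00)
   = 1 / (1 + 39.811 + 1.0000) = 1/41.811 = 0.02392
[CO2*] = α₀ × DIC = 0.02392 × 2.21 = 0.05286 mmol/kg
pCO2 = [CO2*]/KH = 5.286×10^-5 / 4.467×10^-2 = 1180 μatm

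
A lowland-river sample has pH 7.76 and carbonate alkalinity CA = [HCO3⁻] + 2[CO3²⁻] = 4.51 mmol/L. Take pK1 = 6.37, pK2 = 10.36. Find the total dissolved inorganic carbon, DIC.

CA = [HCO3⁻] + 2[CO3²⁻] = (α₁ + 2α₂)·DIC
At pH 7.76: [H⁺]/K1 = 10^-1.39 = 0.040738, K2/[H⁺] = 10^-2.60 = 0.0025119
α₁ = 1/(1 + 0.040738 + 0.0025119) = 1/1.0432 = 0.9585; α₂ = α₁·K2/[H⁺] = 0.002408
α₁ + 2α₂ = 0.9634
DIC = CA / (α₁ + 2α₂) = 4.51 / 0.9634 = 4.68 mmol/L

DIC = 4.68 mmol/L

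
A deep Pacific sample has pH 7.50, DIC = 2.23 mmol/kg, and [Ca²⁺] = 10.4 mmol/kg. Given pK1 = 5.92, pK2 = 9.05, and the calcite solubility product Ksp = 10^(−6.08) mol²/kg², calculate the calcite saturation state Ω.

Ω = 0.745

α₂ = 1 / (1 + [H⁺]/K2 + [H⁺]²/(K1K2)) = 1 / (1 + 10^+1.55 + 10^-0.03)
   = 1 / (1 + 35.481 + 0.93325) = 1/37.415 = 0.02673
[CO3²⁻] = α₂ × DIC = 0.02673 × 2.23 = 0.05960 mmol/kg
Ksp = 10^(−6.08) = 8.318×10^-7
Ω = [Ca²⁺][CO3²⁻]/Ksp = (10.4×10^-3)(5.960×10^-5) / 8.318×10^-7 = 0.745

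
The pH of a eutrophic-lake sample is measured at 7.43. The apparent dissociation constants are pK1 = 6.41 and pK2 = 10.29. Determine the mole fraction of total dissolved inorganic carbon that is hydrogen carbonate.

α₁ = 0.912

α₁ = 1 / (1 + [H⁺]/K1 + K2/[H⁺]) = 1 / (1 + 10^-1.02 + 10^-2.86)
   = 1 / (1 + 0.095499 + 0.0013804) = 1/1.0969 = 0.9117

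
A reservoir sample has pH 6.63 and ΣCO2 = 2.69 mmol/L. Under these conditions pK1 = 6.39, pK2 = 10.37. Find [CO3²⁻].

[CO3²⁻] = 0.311 μmol/L

α₂ = 1 / (1 + [H⁺]/K2 + [H⁺]²/(K1K2)) = 1 / (1 + 10^+3.74 + 10^+3.50)
   = 1 / (1 + 5495.4 + 3162.3) = 1/8658.7 = 0.0001155
[CO3²⁻] = α₂ × DIC = 0.0001155 × 2.69 = 0.000311 mmol/L = 0.311 μmol/L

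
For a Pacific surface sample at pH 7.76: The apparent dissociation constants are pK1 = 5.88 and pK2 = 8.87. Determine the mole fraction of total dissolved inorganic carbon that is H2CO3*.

α₀ = 1 / (1 + K1/[H⁺] + K1K2/[H⁺]²) = 1 / (1 + 10^+1.88 + 10^+0.77)
   = 1 / (1 + 75.858 + 5.8884) = 1/82.746 = 0.01209

α₀ = 0.0121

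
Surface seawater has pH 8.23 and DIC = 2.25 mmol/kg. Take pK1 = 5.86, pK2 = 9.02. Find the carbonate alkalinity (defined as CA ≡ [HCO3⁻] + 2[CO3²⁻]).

CA = 2.55 mmol/kg

CA = [HCO3⁻] + 2[CO3²⁻] = (α₁ + 2α₂)·DIC
At pH 8.23: [H⁺]/K1 = 10^-2.37 = 0.0042658, K2/[H⁺] = 10^-0.79 = 0.16218
α₁ = 1/(1 + 0.0042658 + 0.16218) = 1/1.1664 = 0.8573; α₂ = α₁·K2/[H⁺] = 0.1390
α₁ + 2α₂ = 1.1354
CA = 1.1354 × 2.25 = 2.55 mmol/kg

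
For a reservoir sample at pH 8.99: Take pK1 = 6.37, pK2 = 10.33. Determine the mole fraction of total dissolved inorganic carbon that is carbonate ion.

α₂ = 1 / (1 + [H⁺]/K2 + [H⁺]²/(K1K2)) = 1 / (1 + 10^+1.34 + 10^-1.28)
   = 1 / (1 + 21.878 + 0.052481) = 1/22.930 = 0.04361

α₂ = 0.0436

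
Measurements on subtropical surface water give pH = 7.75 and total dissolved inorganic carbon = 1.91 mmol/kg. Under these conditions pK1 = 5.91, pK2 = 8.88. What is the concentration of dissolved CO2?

α₀ = 1 / (1 + K1/[H⁺] + K1K2/[H⁺]²) = 1 / (1 + 10^+1.84 + 10^+0.71)
   = 1 / (1 + 69.183 + 5.1286) = 1/75.312 = 0.01328
[CO2*] = α₀ × DIC = 0.01328 × 1.91 = 0.0254 mmol/kg

[CO2*] = 0.0254 mmol/kg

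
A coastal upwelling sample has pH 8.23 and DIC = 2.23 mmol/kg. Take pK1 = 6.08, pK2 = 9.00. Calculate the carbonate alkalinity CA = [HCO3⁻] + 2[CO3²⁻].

CA = 2.54 mmol/kg

CA = [HCO3⁻] + 2[CO3²⁻] = (α₁ + 2α₂)·DIC
At pH 8.23: [H⁺]/K1 = 10^-2.15 = 0.0070795, K2/[H⁺] = 10^-0.77 = 0.16982
α₁ = 1/(1 + 0.0070795 + 0.16982) = 1/1.1769 = 0.8497; α₂ = α₁·K2/[H⁺] = 0.1443
α₁ + 2α₂ = 1.1383
CA = 1.1383 × 2.23 = 2.54 mmol/kg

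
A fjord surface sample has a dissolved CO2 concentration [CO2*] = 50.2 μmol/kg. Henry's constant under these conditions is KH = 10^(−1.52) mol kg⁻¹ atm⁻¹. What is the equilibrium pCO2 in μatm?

KH = 10^(−1.52) = 3.020×10^-2 mol kg⁻¹ atm⁻¹
pCO2 = [CO2*]/KH = 50.2×10^-6 / 3.020×10^-2 = 1.66×10^-3 atm = 1660 μatm

pCO2 = 1660 μatm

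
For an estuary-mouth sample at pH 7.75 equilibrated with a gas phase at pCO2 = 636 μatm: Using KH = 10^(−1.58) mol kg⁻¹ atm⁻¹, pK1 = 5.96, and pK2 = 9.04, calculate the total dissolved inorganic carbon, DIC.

[CO2*] = KH · pCO2 = 10^(−1.58) × 636×10^-6 = 1.673×10^-5 mol/kg
α₀ = 1/(1 + K1/[H⁺] + K1K2/[H⁺]²) = 1/(1 + 10^+1.79 + 10^+0.50) = 0.01519
DIC = [CO2*]/α₀ = 1.673×10^-5 / 0.01519 = 1.10 mmol/kg

DIC = 1.10 mmol/kg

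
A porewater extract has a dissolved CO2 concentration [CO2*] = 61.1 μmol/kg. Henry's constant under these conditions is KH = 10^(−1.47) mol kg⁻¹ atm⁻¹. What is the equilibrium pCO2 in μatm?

KH = 10^(−1.47) = 3.388×10^-2 mol kg⁻¹ atm⁻¹
pCO2 = [CO2*]/KH = 61.1×10^-6 / 3.388×10^-2 = 1.80×10^-3 atm = 1800 μatm

pCO2 = 1800 μatm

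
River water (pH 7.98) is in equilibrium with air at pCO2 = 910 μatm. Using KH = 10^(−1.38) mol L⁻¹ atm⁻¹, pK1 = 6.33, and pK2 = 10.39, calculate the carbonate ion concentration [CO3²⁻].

[CO3²⁻] = 6.59 μmol/L

[CO2*] = KH · pCO2 = 10^(−1.38) × 910×10^-6 = 3.794×10^-5 mol/L
α₀ = 1/(1 + K1/[H⁺] + K1K2/[H⁺]²) = 1/(1 + 10^+1.65 + 10^-0.76) = 0.02181
DIC = [CO2*]/α₀ = 3.794×10^-5 / 0.02181 = 1.739 mmol/L
[CO3²⁻] = α₂·DIC; α₂ = 0.003791, so [CO3²⁻] = 0.003791 × 1.739 = 0.00659 mmol/L = 6.59 μmol/L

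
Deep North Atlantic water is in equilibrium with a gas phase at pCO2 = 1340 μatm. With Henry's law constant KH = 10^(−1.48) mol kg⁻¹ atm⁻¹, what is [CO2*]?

[CO2*] = 44.4 μmol/kg

KH = 10^(−1.48) = 3.311×10^-2 mol kg⁻¹ atm⁻¹
[CO2*] = KH · pCO2 = 3.311×10^-2 × 1340×10^-6 atm = 4.44×10^-5 mol/kg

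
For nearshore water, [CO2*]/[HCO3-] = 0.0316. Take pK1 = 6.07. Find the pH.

From K1 = [H⁺][HCO3-]/[CO2*]:  pH = pK1 − log₁₀([CO2*]/[HCO3-])
log₁₀(0.0316) = -1.500
pH = 6.07 − (-1.500) = 7.57

pH = 7.57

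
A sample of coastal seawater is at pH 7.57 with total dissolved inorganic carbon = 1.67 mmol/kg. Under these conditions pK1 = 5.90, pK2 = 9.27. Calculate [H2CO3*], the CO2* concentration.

[CO2*] = 0.0343 mmol/kg

α₀ = 1 / (1 + K1/[H⁺] + K1K2/[H⁺]²) = 1 / (1 + 10^+1.67 + 10^-0.03)
   = 1 / (1 + 46.774 + 0.93325) = 1/48.707 = 0.02053
[CO2*] = α₀ × DIC = 0.02053 × 1.67 = 0.0343 mmol/kg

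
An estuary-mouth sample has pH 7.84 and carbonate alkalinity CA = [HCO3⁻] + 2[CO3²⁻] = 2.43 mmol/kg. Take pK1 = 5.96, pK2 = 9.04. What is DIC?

DIC = 2.32 mmol/kg

CA = [HCO3⁻] + 2[CO3²⁻] = (α₁ + 2α₂)·DIC
At pH 7.84: [H⁺]/K1 = 10^-1.88 = 0.013183, K2/[H⁺] = 10^-1.20 = 0.063096
α₁ = 1/(1 + 0.013183 + 0.063096) = 1/1.0763 = 0.9291; α₂ = α₁·K2/[H⁺] = 0.05862
α₁ + 2α₂ = 1.0464
DIC = CA / (α₁ + 2α₂) = 2.43 / 1.0464 = 2.32 mmol/kg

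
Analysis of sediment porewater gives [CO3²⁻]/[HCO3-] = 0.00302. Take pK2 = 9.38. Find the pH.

From K2 = [H⁺][CO3²⁻]/[HCO3-]:  pH = pK2 + log₁₀([CO3²⁻]/[HCO3-])
log₁₀(0.00302) = -2.520
pH = 9.38 + (-2.520) = 6.86

pH = 6.86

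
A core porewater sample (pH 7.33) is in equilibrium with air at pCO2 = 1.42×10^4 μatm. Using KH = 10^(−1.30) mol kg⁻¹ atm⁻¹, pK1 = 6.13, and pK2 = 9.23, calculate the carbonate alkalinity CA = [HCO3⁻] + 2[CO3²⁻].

CA = 11.6 mmol/kg

[CO2*] = KH · pCO2 = 10^(−1.30) × 1.42×10^4×10^-6 = 7.117×10^-4 mol/kg
α₀ = 1/(1 + K1/[H⁺] + K1K2/[H⁺]²) = 1/(1 + 10^+1.20 + 10^-0.70) = 0.05866
DIC = [CO2*]/α₀ = 7.117×10^-4 / 0.05866 = 12.13 mmol/kg
CA = (α₁ + 2α₂)·DIC = (0.9296 + 2×0.01170) × 12.13 = 11.6 mmol/kg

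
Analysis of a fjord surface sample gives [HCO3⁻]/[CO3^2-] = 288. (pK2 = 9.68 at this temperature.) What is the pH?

From K2 = [H⁺][CO3^2-]/[HCO3⁻]:  pH = pK2 − log₁₀([HCO3⁻]/[CO3^2-])
log₁₀(288) = +2.459
pH = 9.68 − (+2.459) = 7.22

pH = 7.22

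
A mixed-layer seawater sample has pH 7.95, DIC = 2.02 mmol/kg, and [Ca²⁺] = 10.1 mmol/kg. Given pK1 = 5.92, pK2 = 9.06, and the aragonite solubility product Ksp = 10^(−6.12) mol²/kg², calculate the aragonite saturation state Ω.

α₂ = 1 / (1 + [H⁺]/K2 + [H⁺]²/(K1K2)) = 1 / (1 + 10^+1.11 + 10^-0.92)
   = 1 / (1 + 12.882 + 0.12023) = 1/14.003 = 0.07141
[CO3²⁻] = α₂ × DIC = 0.07141 × 2.02 = 0.1443 mmol/kg
Ksp = 10^(−6.12) = 7.586×10^-7
Ω = [Ca²⁺][CO3²⁻]/Ksp = (10.1×10^-3)(1.443×10^-4) / 7.586×10^-7 = 1.92

Ω = 1.92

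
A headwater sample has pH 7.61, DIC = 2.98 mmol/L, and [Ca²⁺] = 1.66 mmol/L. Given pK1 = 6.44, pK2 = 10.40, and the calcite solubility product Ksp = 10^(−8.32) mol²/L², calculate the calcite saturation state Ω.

Ω = 1.57

α₂ = 1 / (1 + [H⁺]/K2 + [H⁺]²/(K1K2)) = 1 / (1 + 10^+2.79 + 10^+1.62)
   = 1 / (1 + 616.60 + 41.687) = 1/659.28 = 0.001517
[CO3²⁻] = α₂ × DIC = 0.001517 × 2.98 = 0.004520 mmol/L = 4.520 μmol/L
Ksp = 10^(−8.32) = 4.786×10^-9
Ω = [Ca²⁺][CO3²⁻]/Ksp = (1.66×10^-3)(4.520×10^-6) / 4.786×10^-9 = 1.57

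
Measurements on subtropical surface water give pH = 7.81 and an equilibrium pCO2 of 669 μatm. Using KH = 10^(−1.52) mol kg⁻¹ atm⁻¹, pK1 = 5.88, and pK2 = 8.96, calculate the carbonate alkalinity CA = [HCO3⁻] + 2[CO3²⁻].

[CO2*] = KH · pCO2 = 10^(−1.52) × 669×10^-6 = 2.020×10^-5 mol/kg
α₀ = 1/(1 + K1/[H⁺] + K1K2/[H⁺]²) = 1/(1 + 10^+1.93 + 10^+0.78) = 0.01085
DIC = [CO2*]/α₀ = 2.020×10^-5 / 0.01085 = 1.862 mmol/kg
CA = (α₁ + 2α₂)·DIC = (0.9238 + 2×0.06540) × 1.862 = 1.96 mmol/kg

CA = 1.96 mmol/kg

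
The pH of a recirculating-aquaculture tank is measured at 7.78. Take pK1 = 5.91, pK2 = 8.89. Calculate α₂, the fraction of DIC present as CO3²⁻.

α₂ = 1 / (1 + [H⁺]/K2 + [H⁺]²/(K1K2)) = 1 / (1 + 10^+1.11 + 10^-0.76)
   = 1 / (1 + 12.882 + 0.17378) = 1/14.056 = 0.07114

α₂ = 0.0711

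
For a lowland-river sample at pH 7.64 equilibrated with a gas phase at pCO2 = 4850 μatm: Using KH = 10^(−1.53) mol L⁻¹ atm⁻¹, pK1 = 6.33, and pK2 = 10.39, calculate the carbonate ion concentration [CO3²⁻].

[CO3²⁻] = 5.20 μmol/L

[CO2*] = KH · pCO2 = 10^(−1.53) × 4850×10^-6 = 1.431×10^-4 mol/L
α₀ = 1/(1 + K1/[H⁺] + K1K2/[H⁺]²) = 1/(1 + 10^+1.31 + 10^-1.44) = 0.04661
DIC = [CO2*]/α₀ = 1.431×10^-4 / 0.04661 = 3.071 mmol/L
[CO3²⁻] = α₂·DIC; α₂ = 0.001692, so [CO3²⁻] = 0.001692 × 3.071 = 0.00520 mmol/L = 5.20 μmol/L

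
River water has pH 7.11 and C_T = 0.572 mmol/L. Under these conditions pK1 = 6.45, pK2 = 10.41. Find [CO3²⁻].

[CO3²⁻] = 0.235 μmol/L

α₂ = 1 / (1 + [H⁺]/K2 + [H⁺]²/(K1K2)) = 1 / (1 + 10^+3.30 + 10^+2.64)
   = 1 / (1 + 1995.3 + 436.52) = 1/2432.8 = 0.0004111
[CO3²⁻] = α₂ × DIC = 0.0004111 × 0.572 = 0.000235 mmol/L = 0.235 μmol/L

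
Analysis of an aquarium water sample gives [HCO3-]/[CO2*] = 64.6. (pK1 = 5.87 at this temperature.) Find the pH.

pH = 7.68

From K1 = [H⁺][HCO3-]/[CO2*]:  pH = pK1 + log₁₀([HCO3-]/[CO2*])
log₁₀(64.6) = +1.810
pH = 5.87 + (+1.810) = 7.68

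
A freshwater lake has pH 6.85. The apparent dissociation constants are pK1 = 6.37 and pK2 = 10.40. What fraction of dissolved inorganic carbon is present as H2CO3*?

α₀ = 0.249

α₀ = 1 / (1 + K1/[H⁺] + K1K2/[H⁺]²) = 1 / (1 + 10^+0.48 + 10^-3.07)
   = 1 / (1 + 3.0200 + 0.00085114) = 1/4.0208 = 0.2487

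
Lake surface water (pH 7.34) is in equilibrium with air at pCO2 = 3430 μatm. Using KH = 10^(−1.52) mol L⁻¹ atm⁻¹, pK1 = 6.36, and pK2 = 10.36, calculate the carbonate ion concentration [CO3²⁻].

[CO3²⁻] = 0.945 μmol/L

[CO2*] = KH · pCO2 = 10^(−1.52) × 3430×10^-6 = 1.036×10^-4 mol/L
α₀ = 1/(1 + K1/[H⁺] + K1K2/[H⁺]²) = 1/(1 + 10^+0.98 + 10^-2.04) = 0.09471
DIC = [CO2*]/α₀ = 1.036×10^-4 / 0.09471 = 1.094 mmol/L
[CO3²⁻] = α₂·DIC; α₂ = 0.0008637, so [CO3²⁻] = 0.0008637 × 1.094 = 0.000945 mmol/L = 0.945 μmol/L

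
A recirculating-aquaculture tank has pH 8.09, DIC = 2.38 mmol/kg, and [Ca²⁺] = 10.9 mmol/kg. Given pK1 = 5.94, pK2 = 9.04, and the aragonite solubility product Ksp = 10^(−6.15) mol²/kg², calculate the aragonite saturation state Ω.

α₂ = 1 / (1 + [H⁺]/K2 + [H⁺]²/(K1K2)) = 1 / (1 + 10^+0.95 + 10^-1.20)
   = 1 / (1 + 8.9125 + 0.063096) = 1/9.9756 = 0.1002
[CO3²⁻] = α₂ × DIC = 0.1002 × 2.38 = 0.2386 mmol/kg
Ksp = 10^(−6.15) = 7.079×10^-7
Ω = [Ca²⁺][CO3²⁻]/Ksp = (10.9×10^-3)(2.386×10^-4) / 7.079×10^-7 = 3.67

Ω = 3.67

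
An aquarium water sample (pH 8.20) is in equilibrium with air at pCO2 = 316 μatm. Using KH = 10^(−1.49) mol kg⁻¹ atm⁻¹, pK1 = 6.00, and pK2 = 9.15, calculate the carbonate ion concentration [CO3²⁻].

[CO2*] = KH · pCO2 = 10^(−1.49) × 316×10^-6 = 1.023×10^-5 mol/kg
α₀ = 1/(1 + K1/[H⁺] + K1K2/[H⁺]²) = 1/(1 + 10^+2.20 + 10^+1.25) = 0.005641
DIC = [CO2*]/α₀ = 1.023×10^-5 / 0.005641 = 1.813 mmol/kg
[CO3²⁻] = α₂·DIC; α₂ = 0.1003, so [CO3²⁻] = 0.1003 × 1.813 = 0.182 mmol/kg

[CO3²⁻] = 0.182 mmol/kg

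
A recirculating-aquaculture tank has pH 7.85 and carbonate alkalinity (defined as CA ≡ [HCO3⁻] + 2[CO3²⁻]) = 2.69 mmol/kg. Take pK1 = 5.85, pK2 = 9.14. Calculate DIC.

DIC = 2.59 mmol/kg

CA = [HCO3⁻] + 2[CO3²⁻] = (α₁ + 2α₂)·DIC
At pH 7.85: [H⁺]/K1 = 10^-2.00 = 0.010000, K2/[H⁺] = 10^-1.29 = 0.051286
α₁ = 1/(1 + 0.010000 + 0.051286) = 1/1.0613 = 0.9423; α₂ = α₁·K2/[H⁺] = 0.04832
α₁ + 2α₂ = 1.0389
DIC = CA / (α₁ + 2α₂) = 2.69 / 1.0389 = 2.59 mmol/kg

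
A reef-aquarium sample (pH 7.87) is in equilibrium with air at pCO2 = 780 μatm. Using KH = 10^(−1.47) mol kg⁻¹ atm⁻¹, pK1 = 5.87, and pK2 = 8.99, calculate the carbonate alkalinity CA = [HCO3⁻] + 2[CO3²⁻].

[CO2*] = KH · pCO2 = 10^(−1.47) × 780×10^-6 = 2.643×10^-5 mol/kg
α₀ = 1/(1 + K1/[H⁺] + K1K2/[H⁺]²) = 1/(1 + 10^+2.00 + 10^+0.88) = 0.009209
DIC = [CO2*]/α₀ = 2.643×10^-5 / 0.009209 = 2.870 mmol/kg
CA = (α₁ + 2α₂)·DIC = (0.9209 + 2×0.06986) × 2.870 = 3.04 mmol/kg

CA = 3.04 mmol/kg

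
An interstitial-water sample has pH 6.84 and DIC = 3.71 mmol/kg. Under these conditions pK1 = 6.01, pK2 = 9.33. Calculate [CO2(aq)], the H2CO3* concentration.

α₀ = 1 / (1 + K1/[H⁺] + K1K2/[H⁺]²) = 1 / (1 + 10^+0.83 + 10^-1.66)
   = 1 / (1 + 6.7608 + 0.021878) = 1/7.7827 = 0.1285
[CO2*] = α₀ × DIC = 0.1285 × 3.71 = 0.477 mmol/kg

[CO2*] = 0.477 mmol/kg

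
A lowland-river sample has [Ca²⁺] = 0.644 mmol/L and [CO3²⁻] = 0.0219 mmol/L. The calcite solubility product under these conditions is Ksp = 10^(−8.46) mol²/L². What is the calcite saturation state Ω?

Ksp = 10^(−8.46) = 3.467×10^-9
Ω = [Ca²⁺][CO3²⁻]/Ksp = (0.644×10^-3)(0.0219×10^-3) / 3.467×10^-9 = 4.07

Ω = 4.07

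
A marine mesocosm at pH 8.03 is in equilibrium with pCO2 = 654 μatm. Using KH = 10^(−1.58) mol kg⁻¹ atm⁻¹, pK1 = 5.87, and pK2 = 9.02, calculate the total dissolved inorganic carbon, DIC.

DIC = 2.76 mmol/kg

[CO2*] = KH · pCO2 = 10^(−1.58) × 654×10^-6 = 1.720×10^-5 mol/kg
α₀ = 1/(1 + K1/[H⁺] + K1K2/[H⁺]²) = 1/(1 + 10^+2.16 + 10^+1.17) = 0.006237
DIC = [CO2*]/α₀ = 1.720×10^-5 / 0.006237 = 2.76 mmol/kg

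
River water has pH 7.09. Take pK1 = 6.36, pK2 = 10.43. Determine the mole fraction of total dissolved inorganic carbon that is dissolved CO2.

α₀ = 0.157

α₀ = 1 / (1 + K1/[H⁺] + K1K2/[H⁺]²) = 1 / (1 + 10^+0.73 + 10^-2.61)
   = 1 / (1 + 5.3703 + 0.0024547) = 1/6.3728 = 0.1569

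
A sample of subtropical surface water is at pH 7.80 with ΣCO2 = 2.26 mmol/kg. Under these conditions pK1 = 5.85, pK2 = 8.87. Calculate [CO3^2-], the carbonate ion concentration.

[CO3²⁻] = 0.175 mmol/kg

α₂ = 1 / (1 + [H⁺]/K2 + [H⁺]²/(K1K2)) = 1 / (1 + 10^+1.07 + 10^-0.88)
   = 1 / (1 + 11.749 + 0.13183) = 1/12.881 = 0.07763
[CO3²⁻] = α₂ × DIC = 0.07763 × 2.26 = 0.175 mmol/kg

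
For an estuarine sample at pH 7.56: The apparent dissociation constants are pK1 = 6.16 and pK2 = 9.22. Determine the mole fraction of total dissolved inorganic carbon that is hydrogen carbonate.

α₁ = 0.942

α₁ = 1 / (1 + [H⁺]/K1 + K2/[H⁺]) = 1 / (1 + 10^-1.40 + 10^-1.66)
   = 1 / (1 + 0.039811 + 0.021878) = 1/1.0617 = 0.9419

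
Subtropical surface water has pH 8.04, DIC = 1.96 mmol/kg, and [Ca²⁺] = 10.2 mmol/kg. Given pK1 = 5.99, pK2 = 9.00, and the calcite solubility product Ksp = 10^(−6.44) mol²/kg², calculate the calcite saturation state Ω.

Ω = 5.40

α₂ = 1 / (1 + [H⁺]/K2 + [H⁺]²/(K1K2)) = 1 / (1 + 10^+0.96 + 10^-1.09)
   = 1 / (1 + 9.1201 + 0.081283) = 1/10.201 = 0.09803
[CO3²⁻] = α₂ × DIC = 0.09803 × 1.96 = 0.1921 mmol/kg
Ksp = 10^(−6.44) = 3.631×10^-7
Ω = [Ca²⁺][CO3²⁻]/Ksp = (10.2×10^-3)(1.921×10^-4) / 3.631×10^-7 = 5.40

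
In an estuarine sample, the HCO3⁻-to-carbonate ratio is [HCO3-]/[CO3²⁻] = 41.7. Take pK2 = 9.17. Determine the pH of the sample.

From K2 = [H⁺][CO3²⁻]/[HCO3-]:  pH = pK2 − log₁₀([HCO3-]/[CO3²⁻])
log₁₀(41.7) = +1.620
pH = 9.17 − (+1.620) = 7.55

pH = 7.55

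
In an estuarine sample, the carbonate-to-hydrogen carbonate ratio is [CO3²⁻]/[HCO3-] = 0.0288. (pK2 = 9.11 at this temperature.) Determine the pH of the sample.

pH = 7.57

From K2 = [H⁺][CO3²⁻]/[HCO3-]:  pH = pK2 + log₁₀([CO3²⁻]/[HCO3-])
log₁₀(0.0288) = -1.541
pH = 9.11 + (-1.541) = 7.57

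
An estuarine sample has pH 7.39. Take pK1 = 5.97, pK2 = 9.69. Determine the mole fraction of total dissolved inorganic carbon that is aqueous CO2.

α₀ = 0.0365

α₀ = 1 / (1 + K1/[H⁺] + K1K2/[H⁺]²) = 1 / (1 + 10^+1.42 + 10^-0.88)
   = 1 / (1 + 26.303 + 0.13183) = 1/27.435 = 0.03645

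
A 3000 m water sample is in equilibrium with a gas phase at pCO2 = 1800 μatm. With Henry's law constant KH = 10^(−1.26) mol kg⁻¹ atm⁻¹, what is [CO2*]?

[CO2*] = 98.9 μmol/kg

KH = 10^(−1.26) = 5.495×10^-2 mol kg⁻¹ atm⁻¹
[CO2*] = KH · pCO2 = 5.495×10^-2 × 1800×10^-6 atm = 9.89×10^-5 mol/kg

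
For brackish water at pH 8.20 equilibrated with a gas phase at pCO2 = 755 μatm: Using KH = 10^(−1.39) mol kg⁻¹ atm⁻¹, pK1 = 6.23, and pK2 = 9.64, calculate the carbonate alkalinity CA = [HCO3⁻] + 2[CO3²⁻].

[CO2*] = KH · pCO2 = 10^(−1.39) × 755×10^-6 = 3.076×10^-5 mol/kg
α₀ = 1/(1 + K1/[H⁺] + K1K2/[H⁺]²) = 1/(1 + 10^+1.97 + 10^+0.53) = 0.01023
DIC = [CO2*]/α₀ = 3.076×10^-5 / 0.01023 = 3.005 mmol/kg
CA = (α₁ + 2α₂)·DIC = (0.9551 + 2×0.03468) × 3.005 = 3.08 mmol/kg

CA = 3.08 mmol/kg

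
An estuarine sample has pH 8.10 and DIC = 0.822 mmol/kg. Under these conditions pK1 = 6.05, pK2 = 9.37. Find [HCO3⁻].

[HCO3⁻] = 0.774 mmol/kg

α₁ = 1 / (1 + [H⁺]/K1 + K2/[H⁺]) = 1 / (1 + 10^-2.05 + 10^-1.27)
   = 1 / (1 + 0.0089125 + 0.053703) = 1/1.0626 = 0.9411
[HCO3⁻] = α₁ × DIC = 0.9411 × 0.822 = 0.774 mmol/kg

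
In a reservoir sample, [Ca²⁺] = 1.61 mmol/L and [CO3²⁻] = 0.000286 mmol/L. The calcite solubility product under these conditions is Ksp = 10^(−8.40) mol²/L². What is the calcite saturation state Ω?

Ksp = 10^(−8.40) = 3.981×10^-9
Ω = [Ca²⁺][CO3²⁻]/Ksp = (1.61×10^-3)(0.000286×10^-3) / 3.981×10^-9 = 0.116

Ω = 0.116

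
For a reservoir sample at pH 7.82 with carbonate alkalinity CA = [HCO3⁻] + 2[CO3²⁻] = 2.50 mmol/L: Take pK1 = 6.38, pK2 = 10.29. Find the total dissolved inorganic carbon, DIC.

DIC = 2.58 mmol/L

CA = [HCO3⁻] + 2[CO3²⁻] = (α₁ + 2α₂)·DIC
At pH 7.82: [H⁺]/K1 = 10^-1.44 = 0.036308, K2/[H⁺] = 10^-2.47 = 0.0033884
α₁ = 1/(1 + 0.036308 + 0.0033884) = 1/1.0397 = 0.9618; α₂ = α₁·K2/[H⁺] = 0.003259
α₁ + 2α₂ = 0.9683
DIC = CA / (α₁ + 2α₂) = 2.50 / 0.9683 = 2.58 mmol/L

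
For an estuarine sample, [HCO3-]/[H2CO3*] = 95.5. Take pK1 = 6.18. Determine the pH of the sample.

pH = 8.16

From K1 = [H⁺][HCO3-]/[H2CO3*]:  pH = pK1 + log₁₀([HCO3-]/[H2CO3*])
log₁₀(95.5) = +1.980
pH = 6.18 + (+1.980) = 8.16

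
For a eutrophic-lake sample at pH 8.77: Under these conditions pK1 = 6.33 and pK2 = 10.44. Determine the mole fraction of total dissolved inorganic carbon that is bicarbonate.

α₁ = 1 / (1 + [H⁺]/K1 + K2/[H⁺]) = 1 / (1 + 10^-2.44 + 10^-1.67)
   = 1 / (1 + 0.0036308 + 0.021380) = 1/1.0250 = 0.9756

α₁ = 0.976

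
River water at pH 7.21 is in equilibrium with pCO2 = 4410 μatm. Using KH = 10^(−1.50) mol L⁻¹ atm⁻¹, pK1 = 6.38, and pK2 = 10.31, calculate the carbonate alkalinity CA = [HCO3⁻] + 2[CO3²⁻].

[CO2*] = KH · pCO2 = 10^(−1.50) × 4410×10^-6 = 1.395×10^-4 mol/L
α₀ = 1/(1 + K1/[H⁺] + K1K2/[H⁺]²) = 1/(1 + 10^+0.83 + 10^-2.27) = 0.1288
DIC = [CO2*]/α₀ = 1.395×10^-4 / 0.1288 = 1.083 mmol/L
CA = (α₁ + 2α₂)·DIC = (0.8705 + 2×0.0006915) × 1.083 = 0.944 mmol/L

CA = 0.944 mmol/L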